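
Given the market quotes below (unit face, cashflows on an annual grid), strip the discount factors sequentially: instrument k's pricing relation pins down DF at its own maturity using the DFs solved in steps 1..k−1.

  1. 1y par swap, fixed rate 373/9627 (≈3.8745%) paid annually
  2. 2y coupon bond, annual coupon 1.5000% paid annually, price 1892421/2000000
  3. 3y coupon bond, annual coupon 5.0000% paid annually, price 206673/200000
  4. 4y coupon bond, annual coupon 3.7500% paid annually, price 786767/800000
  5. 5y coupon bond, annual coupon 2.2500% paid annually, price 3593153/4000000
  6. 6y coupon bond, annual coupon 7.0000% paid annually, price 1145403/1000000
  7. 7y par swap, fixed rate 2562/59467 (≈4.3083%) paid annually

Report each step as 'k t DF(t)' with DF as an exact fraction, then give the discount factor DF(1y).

step 1 [1y] swap r/1=373/9627: DF=(1 − 373/9627·(0))/(1+373/9627) = 9627/10000 ≈ 0.962700
step 2 [2y] bond c/1=3/200: DF=(1892421/2000000 − 3/200·(0.962700))/(1+3/200) = 459/500 ≈ 0.918000
step 3 [3y] bond c/1=1/20: DF=(206673/200000 − 1/20·(0.962700+0.918000))/(1+1/20) = 4473/5000 ≈ 0.894600
step 4 [4y] bond c/1=3/80: DF=(786767/800000 − 3/80·(0.962700+0.918000+0.894600))/(1+3/80) = 2119/2500 ≈ 0.847600
step 5 [5y] bond c/1=9/400: DF=(3593153/4000000 − 9/400·(0.962700+0.918000+0.894600+0.847600))/(1+9/400) = 1997/2500 ≈ 0.798800
step 6 [6y] bond c/1=7/100: DF=(1145403/1000000 − 7/100·(0.962700+0.918000+0.894600+0.847600+0.798800))/(1+7/100) = 1953/2500 ≈ 0.781200
step 7 [7y] swap r/1=2562/59467: DF=(1 − 2562/59467·(0.962700+0.918000+0.894600+0.847600+0.798800+0.781200))/(1+2562/59467) = 3719/5000 ≈ 0.743800

1 1 9627/10000
2 2 459/500
3 3 4473/5000
4 4 2119/2500
5 5 1997/2500
6 6 1953/2500
7 7 3719/5000
DF(1y) = 9627/10000 ≈ 0.962700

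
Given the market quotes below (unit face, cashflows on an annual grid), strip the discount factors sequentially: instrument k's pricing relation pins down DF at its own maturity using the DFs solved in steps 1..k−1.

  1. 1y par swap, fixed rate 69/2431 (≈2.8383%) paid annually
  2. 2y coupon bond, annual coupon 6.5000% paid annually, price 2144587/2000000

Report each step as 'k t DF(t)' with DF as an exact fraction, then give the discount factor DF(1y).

1 1 2431/2500
2 2 379/400
DF(1y) = 2431/2500 ≈ 0.972400

step 1 [1y] swap r/1=69/2431: DF=(1 − 69/2431·(0))/(1+69/2431) = 2431/2500 ≈ 0.972400
step 2 [2y] bond c/1=13/200: DF=(2144587/2000000 − 13/200·(0.972400))/(1+13/200) = 379/400 ≈ 0.947500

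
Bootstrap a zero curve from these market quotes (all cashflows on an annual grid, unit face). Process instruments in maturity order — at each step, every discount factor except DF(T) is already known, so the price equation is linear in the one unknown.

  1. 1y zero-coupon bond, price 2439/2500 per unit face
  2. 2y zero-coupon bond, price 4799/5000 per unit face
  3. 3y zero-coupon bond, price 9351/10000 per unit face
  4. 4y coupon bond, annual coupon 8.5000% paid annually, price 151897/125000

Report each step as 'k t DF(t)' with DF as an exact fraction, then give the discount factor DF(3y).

1 1 2439/2500
2 2 4799/5000
3 3 9351/10000
4 4 8951/10000
DF(3y) = 9351/10000 ≈ 0.935100

step 1 [1y] zero: DF = P = 2439/2500 ≈ 0.975600
step 2 [2y] zero: DF = P = 4799/5000 ≈ 0.959800
step 3 [3y] zero: DF = P = 9351/10000 ≈ 0.935100
step 4 [4y] bond c/1=17/200: DF=(151897/125000 − 17/200·(0.975600+0.959800+0.935100))/(1+17/200) = 8951/10000 ≈ 0.895100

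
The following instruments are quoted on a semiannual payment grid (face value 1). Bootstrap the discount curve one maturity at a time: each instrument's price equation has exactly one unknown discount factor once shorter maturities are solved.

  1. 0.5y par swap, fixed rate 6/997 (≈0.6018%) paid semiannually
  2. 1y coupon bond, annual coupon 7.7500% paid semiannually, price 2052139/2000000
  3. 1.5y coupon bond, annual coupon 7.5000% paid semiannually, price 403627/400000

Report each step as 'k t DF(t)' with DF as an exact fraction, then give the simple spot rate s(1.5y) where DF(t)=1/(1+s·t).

1 1/2 997/1000
2 1 4753/5000
3 3/2 4511/5000
s(1.5y) = (1/(4511/5000) − 1)/(3/2) = 326/4511 ≈ 7.2268%

step 1 [0.5y] swap r/2=3/997: DF=(1 − 3/997·(0))/(1+3/997) = 997/1000 ≈ 0.997000
step 2 [1y] bond c/2=31/800: DF=(2052139/2000000 − 31/800·(0.997000))/(1+31/800) = 4753/5000 ≈ 0.950600
step 3 [1.5y] bond c/2=3/80: DF=(403627/400000 − 3/80·(0.997000+0.950600))/(1+3/80) = 4511/5000 ≈ 0.902200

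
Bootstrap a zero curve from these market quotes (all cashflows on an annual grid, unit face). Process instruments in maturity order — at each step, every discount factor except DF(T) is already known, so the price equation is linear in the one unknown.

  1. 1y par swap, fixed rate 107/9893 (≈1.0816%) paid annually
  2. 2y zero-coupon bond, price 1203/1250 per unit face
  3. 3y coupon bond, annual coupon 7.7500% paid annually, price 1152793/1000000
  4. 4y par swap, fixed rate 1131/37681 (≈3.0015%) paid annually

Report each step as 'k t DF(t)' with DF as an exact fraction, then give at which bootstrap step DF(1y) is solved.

1 1 9893/10000
2 2 1203/1250
3 3 1859/2000
4 4 8869/10000
DF(1y) is solved at step 1

step 1 [1y] swap r/1=107/9893: DF=(1 − 107/9893·(0))/(1+107/9893) = 9893/10000 ≈ 0.989300
step 2 [2y] zero: DF = P = 1203/1250 ≈ 0.962400
step 3 [3y] bond c/1=31/400: DF=(1152793/1000000 − 31/400·(0.989300+0.962400))/(1+31/400) = 1859/2000 ≈ 0.929500
step 4 [4y] swap r/1=1131/37681: DF=(1 − 1131/37681·(0.989300+0.962400+0.929500))/(1+1131/37681) = 8869/10000 ≈ 0.886900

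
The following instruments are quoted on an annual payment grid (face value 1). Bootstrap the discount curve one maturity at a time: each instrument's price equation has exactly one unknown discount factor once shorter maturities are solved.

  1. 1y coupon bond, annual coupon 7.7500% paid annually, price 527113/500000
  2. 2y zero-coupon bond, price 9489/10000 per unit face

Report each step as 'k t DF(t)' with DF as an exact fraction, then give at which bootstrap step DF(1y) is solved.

step 1 [1y] bond c/1=31/400: DF=(527113/500000 − 31/400·(0))/(1+31/400) = 1223/1250 ≈ 0.978400
step 2 [2y] zero: DF = P = 9489/10000 ≈ 0.948900

1 1 1223/1250
2 2 9489/10000
DF(1y) is solved at step 1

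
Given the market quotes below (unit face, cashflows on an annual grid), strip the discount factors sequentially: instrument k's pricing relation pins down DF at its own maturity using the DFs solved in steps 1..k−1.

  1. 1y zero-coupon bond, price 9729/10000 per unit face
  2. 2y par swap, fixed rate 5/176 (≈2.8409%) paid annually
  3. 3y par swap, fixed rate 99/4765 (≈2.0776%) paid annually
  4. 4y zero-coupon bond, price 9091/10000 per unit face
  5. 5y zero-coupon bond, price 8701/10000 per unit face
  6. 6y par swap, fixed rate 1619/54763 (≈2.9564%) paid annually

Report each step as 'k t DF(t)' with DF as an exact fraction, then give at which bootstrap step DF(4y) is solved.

step 1 [1y] zero: DF = P = 9729/10000 ≈ 0.972900
step 2 [2y] swap r/1=5/176: DF=(1 − 5/176·(0.972900))/(1+5/176) = 1891/2000 ≈ 0.945500
step 3 [3y] swap r/1=99/4765: DF=(1 − 99/4765·(0.972900+0.945500))/(1+99/4765) = 4703/5000 ≈ 0.940600
step 4 [4y] zero: DF = P = 9091/10000 ≈ 0.909100
step 5 [5y] zero: DF = P = 8701/10000 ≈ 0.870100
step 6 [6y] swap r/1=1619/54763: DF=(1 − 1619/54763·(0.972900+0.945500+0.940600+0.909100+0.870100))/(1+1619/54763) = 8381/10000 ≈ 0.838100

1 1 9729/10000
2 2 1891/2000
3 3 4703/5000
4 4 9091/10000
5 5 8701/10000
6 6 8381/10000
DF(4y) is solved at step 4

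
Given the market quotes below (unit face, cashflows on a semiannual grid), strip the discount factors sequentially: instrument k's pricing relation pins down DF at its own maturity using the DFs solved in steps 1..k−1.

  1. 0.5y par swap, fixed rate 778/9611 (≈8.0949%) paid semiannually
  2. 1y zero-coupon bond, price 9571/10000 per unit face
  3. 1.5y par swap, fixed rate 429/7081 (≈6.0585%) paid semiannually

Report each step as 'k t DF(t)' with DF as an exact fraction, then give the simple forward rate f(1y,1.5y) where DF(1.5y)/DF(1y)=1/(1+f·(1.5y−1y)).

1 1/2 9611/10000
2 1 9571/10000
3 3/2 4571/5000
f(1y,1.5y) = ((9571/10000)/(4571/5000) − 1)/(1/2) = 429/4571 ≈ 9.3853%

step 1 [0.5y] swap r/2=389/9611: DF=(1 − 389/9611·(0))/(1+389/9611) = 9611/10000 ≈ 0.961100
step 2 [1y] zero: DF = P = 9571/10000 ≈ 0.957100
step 3 [1.5y] swap r/2=429/14162: DF=(1 − 429/14162·(0.961100+0.957100))/(1+429/14162) = 4571/5000 ≈ 0.914200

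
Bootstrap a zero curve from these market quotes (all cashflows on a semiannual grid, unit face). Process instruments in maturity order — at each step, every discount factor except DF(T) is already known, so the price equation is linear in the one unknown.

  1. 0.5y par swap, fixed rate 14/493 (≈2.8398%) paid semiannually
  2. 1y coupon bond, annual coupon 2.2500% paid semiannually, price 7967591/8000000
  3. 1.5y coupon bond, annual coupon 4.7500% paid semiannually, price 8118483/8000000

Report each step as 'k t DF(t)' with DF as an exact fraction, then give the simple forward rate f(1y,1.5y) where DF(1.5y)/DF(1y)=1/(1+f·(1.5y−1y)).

1 1/2 493/500
2 1 9739/10000
3 3/2 4729/5000
f(1y,1.5y) = ((9739/10000)/(4729/5000) − 1)/(1/2) = 281/4729 ≈ 5.9421%

step 1 [0.5y] swap r/2=7/493: DF=(1 − 7/493·(0))/(1+7/493) = 493/500 ≈ 0.986000
step 2 [1y] bond c/2=9/800: DF=(7967591/8000000 − 9/800·(0.986000))/(1+9/800) = 9739/10000 ≈ 0.973900
step 3 [1.5y] bond c/2=19/800: DF=(8118483/8000000 − 19/800·(0.986000+0.973900))/(1+19/800) = 4729/5000 ≈ 0.945800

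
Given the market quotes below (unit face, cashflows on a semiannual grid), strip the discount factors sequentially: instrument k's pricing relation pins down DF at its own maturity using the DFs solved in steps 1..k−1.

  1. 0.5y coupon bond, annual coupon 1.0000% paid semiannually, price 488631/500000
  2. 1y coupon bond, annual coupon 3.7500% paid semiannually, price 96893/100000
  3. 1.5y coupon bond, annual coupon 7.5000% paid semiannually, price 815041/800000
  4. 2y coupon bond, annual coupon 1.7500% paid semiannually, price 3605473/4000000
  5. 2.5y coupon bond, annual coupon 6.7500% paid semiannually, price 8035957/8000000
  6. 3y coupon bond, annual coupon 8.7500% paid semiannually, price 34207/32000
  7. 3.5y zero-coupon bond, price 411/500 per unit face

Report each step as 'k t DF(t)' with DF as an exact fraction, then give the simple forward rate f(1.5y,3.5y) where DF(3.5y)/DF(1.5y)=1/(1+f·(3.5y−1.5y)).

step 1 [0.5y] bond c/2=1/200: DF=(488631/500000 − 1/200·(0))/(1+1/200) = 2431/2500 ≈ 0.972400
step 2 [1y] bond c/2=3/160: DF=(96893/100000 − 3/160·(0.972400))/(1+3/160) = 2333/2500 ≈ 0.933200
step 3 [1.5y] bond c/2=3/80: DF=(815041/800000 − 3/80·(0.972400+0.933200))/(1+3/80) = 9131/10000 ≈ 0.913100
step 4 [2y] bond c/2=7/800: DF=(3605473/4000000 − 7/800·(0.972400+0.933200+0.913100))/(1+7/800) = 8691/10000 ≈ 0.869100
step 5 [2.5y] bond c/2=27/800: DF=(8035957/8000000 − 27/800·(0.972400+0.933200+0.913100+0.869100))/(1+27/800) = 8513/10000 ≈ 0.851300
step 6 [3y] bond c/2=7/160: DF=(34207/32000 − 7/160·(0.972400+0.933200+0.913100+0.869100+0.851300))/(1+7/160) = 8339/10000 ≈ 0.833900
step 7 [3.5y] zero: DF = P = 411/500 ≈ 0.822000

1 1/2 2431/2500
2 1 2333/2500
3 3/2 9131/10000
4 2 8691/10000
5 5/2 8513/10000
6 3 8339/10000
7 7/2 411/500
f(1.5y,3.5y) = ((9131/10000)/(411/500) − 1)/(2) = 911/16440 ≈ 5.5414%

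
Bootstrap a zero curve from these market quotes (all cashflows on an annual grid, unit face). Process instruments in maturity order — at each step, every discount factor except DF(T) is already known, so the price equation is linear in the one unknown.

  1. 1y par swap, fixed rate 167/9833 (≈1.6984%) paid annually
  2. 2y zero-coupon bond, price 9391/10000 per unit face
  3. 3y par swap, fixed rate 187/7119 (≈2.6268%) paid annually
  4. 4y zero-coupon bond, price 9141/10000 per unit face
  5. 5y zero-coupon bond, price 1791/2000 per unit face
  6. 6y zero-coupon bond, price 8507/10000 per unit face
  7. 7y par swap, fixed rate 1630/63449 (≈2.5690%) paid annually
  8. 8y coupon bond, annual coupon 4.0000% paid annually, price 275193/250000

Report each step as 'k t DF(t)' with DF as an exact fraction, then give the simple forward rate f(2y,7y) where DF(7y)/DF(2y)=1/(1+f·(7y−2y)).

step 1 [1y] swap r/1=167/9833: DF=(1 − 167/9833·(0))/(1+167/9833) = 9833/10000 ≈ 0.983300
step 2 [2y] zero: DF = P = 9391/10000 ≈ 0.939100
step 3 [3y] swap r/1=187/7119: DF=(1 − 187/7119·(0.983300+0.939100))/(1+187/7119) = 2313/2500 ≈ 0.925200
step 4 [4y] zero: DF = P = 9141/10000 ≈ 0.914100
step 5 [5y] zero: DF = P = 1791/2000 ≈ 0.895500
step 6 [6y] zero: DF = P = 8507/10000 ≈ 0.850700
step 7 [7y] swap r/1=1630/63449: DF=(1 − 1630/63449·(0.983300+0.939100+0.925200+0.914100+0.895500+0.850700))/(1+1630/63449) = 837/1000 ≈ 0.837000
step 8 [8y] bond c/1=1/25: DF=(275193/250000 − 1/25·(0.983300+0.939100+0.925200+0.914100+0.895500+0.850700+0.837000))/(1+1/25) = 509/625 ≈ 0.814400

1 1 9833/10000
2 2 9391/10000
3 3 2313/2500
4 4 9141/10000
5 5 1791/2000
6 6 8507/10000
7 7 837/1000
8 8 509/625
f(2y,7y) = ((9391/10000)/(837/1000) − 1)/(5) = 1021/41850 ≈ 2.4397%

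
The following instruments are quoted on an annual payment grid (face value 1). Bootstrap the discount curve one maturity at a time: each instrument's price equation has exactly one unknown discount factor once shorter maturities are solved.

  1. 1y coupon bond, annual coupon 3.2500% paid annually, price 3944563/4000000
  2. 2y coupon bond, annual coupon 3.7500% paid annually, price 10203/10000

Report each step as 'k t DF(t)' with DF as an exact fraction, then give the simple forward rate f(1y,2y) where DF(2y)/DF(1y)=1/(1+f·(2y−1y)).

1 1 9551/10000
2 2 9489/10000
f(1y,2y) = ((9551/10000)/(9489/10000) − 1)/(1) = 62/9489 ≈ 0.6534%

step 1 [1y] bond c/1=13/400: DF=(3944563/4000000 − 13/400·(0))/(1+13/400) = 9551/10000 ≈ 0.955100
step 2 [2y] bond c/1=3/80: DF=(10203/10000 − 3/80·(0.955100))/(1+3/80) = 9489/10000 ≈ 0.948900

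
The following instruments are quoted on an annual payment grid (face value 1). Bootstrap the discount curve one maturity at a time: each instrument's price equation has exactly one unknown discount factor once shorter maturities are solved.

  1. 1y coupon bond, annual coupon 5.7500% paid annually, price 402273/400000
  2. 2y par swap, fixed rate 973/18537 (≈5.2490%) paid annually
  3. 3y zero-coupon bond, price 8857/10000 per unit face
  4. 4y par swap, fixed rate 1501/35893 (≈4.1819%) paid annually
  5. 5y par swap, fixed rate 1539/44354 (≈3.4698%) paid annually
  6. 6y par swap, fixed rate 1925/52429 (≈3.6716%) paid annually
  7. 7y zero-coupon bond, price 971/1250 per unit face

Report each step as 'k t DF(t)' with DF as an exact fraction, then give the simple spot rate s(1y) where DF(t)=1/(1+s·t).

step 1 [1y] bond c/1=23/400: DF=(402273/400000 − 23/400·(0))/(1+23/400) = 951/1000 ≈ 0.951000
step 2 [2y] swap r/1=973/18537: DF=(1 − 973/18537·(0.951000))/(1+973/18537) = 9027/10000 ≈ 0.902700
step 3 [3y] zero: DF = P = 8857/10000 ≈ 0.885700
step 4 [4y] swap r/1=1501/35893: DF=(1 − 1501/35893·(0.951000+0.902700+0.885700))/(1+1501/35893) = 8499/10000 ≈ 0.849900
step 5 [5y] swap r/1=1539/44354: DF=(1 − 1539/44354·(0.951000+0.902700+0.885700+0.849900))/(1+1539/44354) = 8461/10000 ≈ 0.846100
step 6 [6y] swap r/1=1925/52429: DF=(1 − 1925/52429·(0.951000+0.902700+0.885700+0.849900+0.846100))/(1+1925/52429) = 323/400 ≈ 0.807500
step 7 [7y] zero: DF = P = 971/1250 ≈ 0.776800

1 1 951/1000
2 2 9027/10000
3 3 8857/10000
4 4 8499/10000
5 5 8461/10000
6 6 323/400
7 7 971/1250
s(1y) = (1/(951/1000) − 1)/(1) = 49/951 ≈ 5.1525%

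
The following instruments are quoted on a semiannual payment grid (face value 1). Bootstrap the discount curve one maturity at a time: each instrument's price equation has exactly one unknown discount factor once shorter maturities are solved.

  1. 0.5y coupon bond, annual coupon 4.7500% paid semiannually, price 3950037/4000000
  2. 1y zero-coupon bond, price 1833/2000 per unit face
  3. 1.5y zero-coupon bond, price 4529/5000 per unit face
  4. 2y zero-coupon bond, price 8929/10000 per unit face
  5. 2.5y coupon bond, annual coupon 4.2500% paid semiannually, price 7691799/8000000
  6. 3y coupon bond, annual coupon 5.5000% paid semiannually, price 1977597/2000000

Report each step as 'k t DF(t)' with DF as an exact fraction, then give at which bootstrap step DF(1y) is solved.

1 1/2 4823/5000
2 1 1833/2000
3 3/2 4529/5000
4 2 8929/10000
5 5/2 8649/10000
6 3 8407/10000
DF(1y) is solved at step 2

step 1 [0.5y] bond c/2=19/800: DF=(3950037/4000000 − 19/800·(0))/(1+19/800) = 4823/5000 ≈ 0.964600
step 2 [1y] zero: DF = P = 1833/2000 ≈ 0.916500
step 3 [1.5y] zero: DF = P = 4529/5000 ≈ 0.905800
step 4 [2y] zero: DF = P = 8929/10000 ≈ 0.892900
step 5 [2.5y] bond c/2=17/800: DF=(7691799/8000000 − 17/800·(0.964600+0.916500+0.905800+0.892900))/(1+17/800) = 8649/10000 ≈ 0.864900
step 6 [3y] bond c/2=11/400: DF=(1977597/2000000 − 11/400·(0.964600+0.916500+0.905800+0.892900+0.864900))/(1+11/400) = 8407/10000 ≈ 0.840700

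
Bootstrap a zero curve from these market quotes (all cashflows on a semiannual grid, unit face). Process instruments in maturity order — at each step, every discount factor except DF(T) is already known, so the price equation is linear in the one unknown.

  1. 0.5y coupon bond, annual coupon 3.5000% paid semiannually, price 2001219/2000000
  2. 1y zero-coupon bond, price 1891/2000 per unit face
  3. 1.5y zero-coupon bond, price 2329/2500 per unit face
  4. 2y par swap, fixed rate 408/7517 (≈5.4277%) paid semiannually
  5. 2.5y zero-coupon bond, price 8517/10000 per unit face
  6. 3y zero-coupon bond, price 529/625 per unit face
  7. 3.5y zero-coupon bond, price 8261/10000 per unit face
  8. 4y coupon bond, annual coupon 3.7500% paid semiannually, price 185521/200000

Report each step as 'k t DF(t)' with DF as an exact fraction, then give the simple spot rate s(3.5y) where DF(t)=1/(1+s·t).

step 1 [0.5y] bond c/2=7/400: DF=(2001219/2000000 − 7/400·(0))/(1+7/400) = 4917/5000 ≈ 0.983400
step 2 [1y] zero: DF = P = 1891/2000 ≈ 0.945500
step 3 [1.5y] zero: DF = P = 2329/2500 ≈ 0.931600
step 4 [2y] swap r/2=204/7517: DF=(1 − 204/7517·(0.983400+0.945500+0.931600))/(1+204/7517) = 449/500 ≈ 0.898000
step 5 [2.5y] zero: DF = P = 8517/10000 ≈ 0.851700
step 6 [3y] zero: DF = P = 529/625 ≈ 0.846400
step 7 [3.5y] zero: DF = P = 8261/10000 ≈ 0.826100
step 8 [4y] bond c/2=3/160: DF=(185521/200000 − 3/160·(0.983400+0.945500+0.931600+0.898000+0.851700+0.846400+0.826100))/(1+3/160) = 7949/10000 ≈ 0.794900

1 1/2 4917/5000
2 1 1891/2000
3 3/2 2329/2500
4 2 449/500
5 5/2 8517/10000
6 3 529/625
7 7/2 8261/10000
8 4 7949/10000
s(3.5y) = (1/(8261/10000) − 1)/(7/2) = 3478/57827 ≈ 6.0145%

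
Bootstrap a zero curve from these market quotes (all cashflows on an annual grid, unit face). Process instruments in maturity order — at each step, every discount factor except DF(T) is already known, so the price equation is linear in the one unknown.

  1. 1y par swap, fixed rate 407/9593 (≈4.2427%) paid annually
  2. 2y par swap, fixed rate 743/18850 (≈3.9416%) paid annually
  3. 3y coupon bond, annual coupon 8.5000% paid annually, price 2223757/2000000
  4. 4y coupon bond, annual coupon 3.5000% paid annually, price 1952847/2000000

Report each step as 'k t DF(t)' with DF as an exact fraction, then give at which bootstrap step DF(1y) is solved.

step 1 [1y] swap r/1=407/9593: DF=(1 − 407/9593·(0))/(1+407/9593) = 9593/10000 ≈ 0.959300
step 2 [2y] swap r/1=743/18850: DF=(1 − 743/18850·(0.959300))/(1+743/18850) = 9257/10000 ≈ 0.925700
step 3 [3y] bond c/1=17/200: DF=(2223757/2000000 − 17/200·(0.959300+0.925700))/(1+17/200) = 8771/10000 ≈ 0.877100
step 4 [4y] bond c/1=7/200: DF=(1952847/2000000 − 7/200·(0.959300+0.925700+0.877100))/(1+7/200) = 17/20 ≈ 0.850000

1 1 9593/10000
2 2 9257/10000
3 3 8771/10000
4 4 17/20
DF(1y) is solved at step 1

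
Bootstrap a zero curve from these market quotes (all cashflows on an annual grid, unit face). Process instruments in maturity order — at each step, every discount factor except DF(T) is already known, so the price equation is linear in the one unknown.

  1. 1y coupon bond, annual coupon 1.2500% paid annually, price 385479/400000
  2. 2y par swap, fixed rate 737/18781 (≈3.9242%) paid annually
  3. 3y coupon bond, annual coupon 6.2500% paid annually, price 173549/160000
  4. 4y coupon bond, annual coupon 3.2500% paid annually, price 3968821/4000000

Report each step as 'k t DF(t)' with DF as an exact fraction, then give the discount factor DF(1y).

step 1 [1y] bond c/1=1/80: DF=(385479/400000 − 1/80·(0))/(1+1/80) = 4759/5000 ≈ 0.951800
step 2 [2y] swap r/1=737/18781: DF=(1 − 737/18781·(0.951800))/(1+737/18781) = 9263/10000 ≈ 0.926300
step 3 [3y] bond c/1=1/16: DF=(173549/160000 − 1/16·(0.951800+0.926300))/(1+1/16) = 569/625 ≈ 0.910400
step 4 [4y] bond c/1=13/400: DF=(3968821/4000000 − 13/400·(0.951800+0.926300+0.910400))/(1+13/400) = 2183/2500 ≈ 0.873200

1 1 4759/5000
2 2 9263/10000
3 3 569/625
4 4 2183/2500
DF(1y) = 4759/5000 ≈ 0.951800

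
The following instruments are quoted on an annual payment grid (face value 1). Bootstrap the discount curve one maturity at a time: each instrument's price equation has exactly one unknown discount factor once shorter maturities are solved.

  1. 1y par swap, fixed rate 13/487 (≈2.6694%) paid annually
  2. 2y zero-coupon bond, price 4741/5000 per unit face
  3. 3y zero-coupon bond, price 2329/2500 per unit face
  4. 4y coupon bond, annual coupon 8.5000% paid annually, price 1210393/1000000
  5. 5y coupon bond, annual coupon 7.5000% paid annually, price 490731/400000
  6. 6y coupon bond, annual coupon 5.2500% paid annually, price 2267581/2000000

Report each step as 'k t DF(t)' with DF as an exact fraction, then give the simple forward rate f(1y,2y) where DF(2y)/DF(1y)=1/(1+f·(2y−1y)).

step 1 [1y] swap r/1=13/487: DF=(1 − 13/487·(0))/(1+13/487) = 487/500 ≈ 0.974000
step 2 [2y] zero: DF = P = 4741/5000 ≈ 0.948200
step 3 [3y] zero: DF = P = 2329/2500 ≈ 0.931600
step 4 [4y] bond c/1=17/200: DF=(1210393/1000000 − 17/200·(0.974000+0.948200+0.931600))/(1+17/200) = 223/250 ≈ 0.892000
step 5 [5y] bond c/1=3/40: DF=(490731/400000 − 3/40·(0.974000+0.948200+0.931600+0.892000))/(1+3/40) = 8799/10000 ≈ 0.879900
step 6 [6y] bond c/1=21/400: DF=(2267581/2000000 − 21/400·(0.974000+0.948200+0.931600+0.892000+0.879900))/(1+21/400) = 1693/2000 ≈ 0.846500

1 1 487/500
2 2 4741/5000
3 3 2329/2500
4 4 223/250
5 5 8799/10000
6 6 1693/2000
f(1y,2y) = ((487/500)/(4741/5000) − 1)/(1) = 129/4741 ≈ 2.7209%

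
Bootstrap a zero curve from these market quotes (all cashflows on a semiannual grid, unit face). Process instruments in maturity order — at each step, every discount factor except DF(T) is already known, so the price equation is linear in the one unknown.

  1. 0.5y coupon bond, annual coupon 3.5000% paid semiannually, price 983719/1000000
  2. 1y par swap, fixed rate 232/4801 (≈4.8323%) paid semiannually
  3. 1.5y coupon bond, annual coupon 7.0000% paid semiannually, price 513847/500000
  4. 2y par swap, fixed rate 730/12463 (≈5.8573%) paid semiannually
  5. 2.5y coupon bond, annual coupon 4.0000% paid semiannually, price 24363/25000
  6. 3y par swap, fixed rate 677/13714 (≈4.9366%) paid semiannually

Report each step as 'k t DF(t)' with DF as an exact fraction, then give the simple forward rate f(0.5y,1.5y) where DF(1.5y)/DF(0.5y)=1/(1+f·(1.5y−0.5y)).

step 1 [0.5y] bond c/2=7/400: DF=(983719/1000000 − 7/400·(0))/(1+7/400) = 2417/2500 ≈ 0.966800
step 2 [1y] swap r/2=116/4801: DF=(1 − 116/4801·(0.966800))/(1+116/4801) = 596/625 ≈ 0.953600
step 3 [1.5y] bond c/2=7/200: DF=(513847/500000 − 7/200·(0.966800+0.953600))/(1+7/200) = 116/125 ≈ 0.928000
step 4 [2y] swap r/2=365/12463: DF=(1 − 365/12463·(0.966800+0.953600+0.928000))/(1+365/12463) = 1781/2000 ≈ 0.890500
step 5 [2.5y] bond c/2=1/50: DF=(24363/25000 − 1/50·(0.966800+0.953600+0.928000+0.890500))/(1+1/50) = 8821/10000 ≈ 0.882100
step 6 [3y] swap r/2=677/27428: DF=(1 − 677/27428·(0.966800+0.953600+0.928000+0.890500+0.882100))/(1+677/27428) = 4323/5000 ≈ 0.864600

1 1/2 2417/2500
2 1 596/625
3 3/2 116/125
4 2 1781/2000
5 5/2 8821/10000
6 3 4323/5000
f(0.5y,1.5y) = ((2417/2500)/(116/125) − 1)/(1) = 97/2320 ≈ 4.1810%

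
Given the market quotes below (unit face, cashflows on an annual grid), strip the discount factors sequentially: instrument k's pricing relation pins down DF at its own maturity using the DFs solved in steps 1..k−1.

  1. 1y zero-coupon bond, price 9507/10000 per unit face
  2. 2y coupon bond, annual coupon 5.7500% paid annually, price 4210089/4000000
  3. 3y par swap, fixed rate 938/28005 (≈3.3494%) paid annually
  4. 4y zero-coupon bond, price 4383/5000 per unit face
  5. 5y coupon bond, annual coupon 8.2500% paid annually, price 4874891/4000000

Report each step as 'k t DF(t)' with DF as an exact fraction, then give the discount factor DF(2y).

1 1 9507/10000
2 2 2359/2500
3 3 4531/5000
4 4 4383/5000
5 5 1057/1250
DF(2y) = 2359/2500 ≈ 0.943600

step 1 [1y] zero: DF = P = 9507/10000 ≈ 0.950700
step 2 [2y] bond c/1=23/400: DF=(4210089/4000000 − 23/400·(0.950700))/(1+23/400) = 2359/2500 ≈ 0.943600
step 3 [3y] swap r/1=938/28005: DF=(1 − 938/28005·(0.950700+0.943600))/(1+938/28005) = 4531/5000 ≈ 0.906200
step 4 [4y] zero: DF = P = 4383/5000 ≈ 0.876600
step 5 [5y] bond c/1=33/400: DF=(4874891/4000000 − 33/400·(0.950700+0.943600+0.906200+0.876600))/(1+33/400) = 1057/1250 ≈ 0.845600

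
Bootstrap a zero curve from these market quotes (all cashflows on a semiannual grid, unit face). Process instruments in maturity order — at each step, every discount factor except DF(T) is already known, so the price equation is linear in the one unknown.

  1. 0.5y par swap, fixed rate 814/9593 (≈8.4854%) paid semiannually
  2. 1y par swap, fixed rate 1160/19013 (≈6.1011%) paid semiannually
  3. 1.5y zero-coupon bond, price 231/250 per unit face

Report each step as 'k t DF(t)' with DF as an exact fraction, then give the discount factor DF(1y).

1 1/2 9593/10000
2 1 471/500
3 3/2 231/250
DF(1y) = 471/500 ≈ 0.942000

step 1 [0.5y] swap r/2=407/9593: DF=(1 − 407/9593·(0))/(1+407/9593) = 9593/10000 ≈ 0.959300
step 2 [1y] swap r/2=580/19013: DF=(1 − 580/19013·(0.959300))/(1+580/19013) = 471/500 ≈ 0.942000
step 3 [1.5y] zero: DF = P = 231/250 ≈ 0.924000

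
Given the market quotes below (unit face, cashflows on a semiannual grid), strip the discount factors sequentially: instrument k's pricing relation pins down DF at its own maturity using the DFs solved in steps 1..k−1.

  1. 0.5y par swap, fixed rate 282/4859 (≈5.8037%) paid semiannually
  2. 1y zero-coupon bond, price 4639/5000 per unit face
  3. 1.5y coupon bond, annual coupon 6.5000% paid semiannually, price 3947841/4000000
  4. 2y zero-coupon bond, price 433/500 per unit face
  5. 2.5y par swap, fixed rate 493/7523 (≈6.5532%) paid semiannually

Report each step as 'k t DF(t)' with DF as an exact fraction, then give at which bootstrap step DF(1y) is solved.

1 1/2 4859/5000
2 1 4639/5000
3 3/2 8961/10000
4 2 433/500
5 5/2 8521/10000
DF(1y) is solved at step 2

step 1 [0.5y] swap r/2=141/4859: DF=(1 − 141/4859·(0))/(1+141/4859) = 4859/5000 ≈ 0.971800
step 2 [1y] zero: DF = P = 4639/5000 ≈ 0.927800
step 3 [1.5y] bond c/2=13/400: DF=(3947841/4000000 − 13/400·(0.971800+0.927800))/(1+13/400) = 8961/10000 ≈ 0.896100
step 4 [2y] zero: DF = P = 433/500 ≈ 0.866000
step 5 [2.5y] swap r/2=493/15046: DF=(1 − 493/15046·(0.971800+0.927800+0.896100+0.866000))/(1+493/15046) = 8521/10000 ≈ 0.852100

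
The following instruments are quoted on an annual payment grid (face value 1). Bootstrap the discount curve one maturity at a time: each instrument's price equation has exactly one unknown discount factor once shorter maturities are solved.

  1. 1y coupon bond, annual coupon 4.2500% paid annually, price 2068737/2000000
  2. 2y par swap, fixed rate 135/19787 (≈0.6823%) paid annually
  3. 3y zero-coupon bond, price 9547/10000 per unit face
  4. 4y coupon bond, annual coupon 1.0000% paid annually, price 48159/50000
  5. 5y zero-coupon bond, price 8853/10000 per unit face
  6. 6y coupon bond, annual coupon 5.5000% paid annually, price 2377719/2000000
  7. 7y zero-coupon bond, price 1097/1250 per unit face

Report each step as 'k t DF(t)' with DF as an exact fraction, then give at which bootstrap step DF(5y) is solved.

step 1 [1y] bond c/1=17/400: DF=(2068737/2000000 − 17/400·(0))/(1+17/400) = 4961/5000 ≈ 0.992200
step 2 [2y] swap r/1=135/19787: DF=(1 − 135/19787·(0.992200))/(1+135/19787) = 1973/2000 ≈ 0.986500
step 3 [3y] zero: DF = P = 9547/10000 ≈ 0.954700
step 4 [4y] bond c/1=1/100: DF=(48159/50000 − 1/100·(0.992200+0.986500+0.954700))/(1+1/100) = 4623/5000 ≈ 0.924600
step 5 [5y] zero: DF = P = 8853/10000 ≈ 0.885300
step 6 [6y] bond c/1=11/200: DF=(2377719/2000000 − 11/200·(0.992200+0.986500+0.954700+0.924600+0.885300))/(1+11/200) = 2199/2500 ≈ 0.879600
step 7 [7y] zero: DF = P = 1097/1250 ≈ 0.877600

1 1 4961/5000
2 2 1973/2000
3 3 9547/10000
4 4 4623/5000
5 5 8853/10000
6 6 2199/2500
7 7 1097/1250
DF(5y) is solved at step 5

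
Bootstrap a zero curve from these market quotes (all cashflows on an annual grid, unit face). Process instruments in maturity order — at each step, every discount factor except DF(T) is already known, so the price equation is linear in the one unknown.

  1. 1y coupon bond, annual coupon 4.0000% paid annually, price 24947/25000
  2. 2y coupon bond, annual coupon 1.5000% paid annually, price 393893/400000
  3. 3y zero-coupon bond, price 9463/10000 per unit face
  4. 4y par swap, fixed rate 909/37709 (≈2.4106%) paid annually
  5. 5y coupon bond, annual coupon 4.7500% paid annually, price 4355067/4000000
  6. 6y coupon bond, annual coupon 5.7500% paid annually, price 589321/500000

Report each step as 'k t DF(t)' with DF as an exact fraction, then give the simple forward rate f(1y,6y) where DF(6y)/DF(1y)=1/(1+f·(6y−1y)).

1 1 1919/2000
2 2 239/250
3 3 9463/10000
4 4 9091/10000
5 5 2171/2500
6 6 8623/10000
f(1y,6y) = ((1919/2000)/(8623/10000) − 1)/(5) = 972/43115 ≈ 2.2544%

step 1 [1y] bond c/1=1/25: DF=(24947/25000 − 1/25·(0))/(1+1/25) = 1919/2000 ≈ 0.959500
step 2 [2y] bond c/1=3/200: DF=(393893/400000 − 3/200·(0.959500))/(1+3/200) = 239/250 ≈ 0.956000
step 3 [3y] zero: DF = P = 9463/10000 ≈ 0.946300
step 4 [4y] swap r/1=909/37709: DF=(1 − 909/37709·(0.959500+0.956000+0.946300))/(1+909/37709) = 9091/10000 ≈ 0.909100
step 5 [5y] bond c/1=19/400: DF=(4355067/4000000 − 19/400·(0.959500+0.956000+0.946300+0.909100))/(1+19/400) = 2171/2500 ≈ 0.868400
step 6 [6y] bond c/1=23/400: DF=(589321/500000 − 23/400·(0.959500+0.956000+0.946300+0.909100+0.868400))/(1+23/400) = 8623/10000 ≈ 0.862300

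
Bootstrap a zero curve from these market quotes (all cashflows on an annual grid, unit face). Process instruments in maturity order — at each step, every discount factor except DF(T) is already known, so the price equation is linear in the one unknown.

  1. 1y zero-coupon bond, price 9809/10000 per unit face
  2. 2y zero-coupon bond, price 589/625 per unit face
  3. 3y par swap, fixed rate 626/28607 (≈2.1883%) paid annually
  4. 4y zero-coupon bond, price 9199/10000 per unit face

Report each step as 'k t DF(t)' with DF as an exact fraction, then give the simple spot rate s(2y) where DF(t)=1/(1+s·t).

step 1 [1y] zero: DF = P = 9809/10000 ≈ 0.980900
step 2 [2y] zero: DF = P = 589/625 ≈ 0.942400
step 3 [3y] swap r/1=626/28607: DF=(1 − 626/28607·(0.980900+0.942400))/(1+626/28607) = 4687/5000 ≈ 0.937400
step 4 [4y] zero: DF = P = 9199/10000 ≈ 0.919900

1 1 9809/10000
2 2 589/625
3 3 4687/5000
4 4 9199/10000
s(2y) = (1/(589/625) − 1)/(2) = 18/589 ≈ 3.0560%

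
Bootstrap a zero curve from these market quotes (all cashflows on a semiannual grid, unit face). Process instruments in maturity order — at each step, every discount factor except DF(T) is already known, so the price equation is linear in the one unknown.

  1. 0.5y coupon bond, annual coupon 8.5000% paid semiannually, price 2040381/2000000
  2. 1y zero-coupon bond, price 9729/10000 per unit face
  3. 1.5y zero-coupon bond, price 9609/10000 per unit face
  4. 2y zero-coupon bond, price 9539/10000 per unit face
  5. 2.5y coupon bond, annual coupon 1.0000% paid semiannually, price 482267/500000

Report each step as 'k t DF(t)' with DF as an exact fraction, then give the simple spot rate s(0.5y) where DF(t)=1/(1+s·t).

step 1 [0.5y] bond c/2=17/400: DF=(2040381/2000000 − 17/400·(0))/(1+17/400) = 4893/5000 ≈ 0.978600
step 2 [1y] zero: DF = P = 9729/10000 ≈ 0.972900
step 3 [1.5y] zero: DF = P = 9609/10000 ≈ 0.960900
step 4 [2y] zero: DF = P = 9539/10000 ≈ 0.953900
step 5 [2.5y] bond c/2=1/200: DF=(482267/500000 − 1/200·(0.978600+0.972900+0.960900+0.953900))/(1+1/200) = 1881/2000 ≈ 0.940500

1 1/2 4893/5000
2 1 9729/10000
3 3/2 9609/10000
4 2 9539/10000
5 5/2 1881/2000
s(0.5y) = (1/(4893/5000) − 1)/(1/2) = 214/4893 ≈ 4.3736%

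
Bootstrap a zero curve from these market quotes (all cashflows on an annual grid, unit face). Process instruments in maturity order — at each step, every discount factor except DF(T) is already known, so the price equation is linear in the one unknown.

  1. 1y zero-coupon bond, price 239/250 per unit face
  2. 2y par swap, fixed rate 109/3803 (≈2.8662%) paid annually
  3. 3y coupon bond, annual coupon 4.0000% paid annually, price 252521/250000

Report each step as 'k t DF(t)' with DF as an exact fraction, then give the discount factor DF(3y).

1 1 239/250
2 2 1891/2000
3 3 8981/10000
DF(3y) = 8981/10000 ≈ 0.898100

step 1 [1y] zero: DF = P = 239/250 ≈ 0.956000
step 2 [2y] swap r/1=109/3803: DF=(1 − 109/3803·(0.956000))/(1+109/3803) = 1891/2000 ≈ 0.945500
step 3 [3y] bond c/1=1/25: DF=(252521/250000 − 1/25·(0.956000+0.945500))/(1+1/25) = 8981/10000 ≈ 0.898100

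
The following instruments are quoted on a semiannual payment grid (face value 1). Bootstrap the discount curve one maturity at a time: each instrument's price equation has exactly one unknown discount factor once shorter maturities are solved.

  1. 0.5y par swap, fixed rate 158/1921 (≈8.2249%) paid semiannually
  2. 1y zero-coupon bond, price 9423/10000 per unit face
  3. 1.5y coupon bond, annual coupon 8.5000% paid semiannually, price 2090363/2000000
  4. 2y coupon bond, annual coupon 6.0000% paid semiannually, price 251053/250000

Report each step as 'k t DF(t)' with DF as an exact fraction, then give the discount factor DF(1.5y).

1 1/2 1921/2000
2 1 9423/10000
3 3/2 37/40
4 2 4463/5000
DF(1.5y) = 37/40 ≈ 0.925000

step 1 [0.5y] swap r/2=79/1921: DF=(1 − 79/1921·(0))/(1+79/1921) = 1921/2000 ≈ 0.960500
step 2 [1y] zero: DF = P = 9423/10000 ≈ 0.942300
step 3 [1.5y] bond c/2=17/400: DF=(2090363/2000000 − 17/400·(0.960500+0.942300))/(1+17/400) = 37/40 ≈ 0.925000
step 4 [2y] bond c/2=3/100: DF=(251053/250000 − 3/100·(0.960500+0.942300+0.925000))/(1+3/100) = 4463/5000 ≈ 0.892600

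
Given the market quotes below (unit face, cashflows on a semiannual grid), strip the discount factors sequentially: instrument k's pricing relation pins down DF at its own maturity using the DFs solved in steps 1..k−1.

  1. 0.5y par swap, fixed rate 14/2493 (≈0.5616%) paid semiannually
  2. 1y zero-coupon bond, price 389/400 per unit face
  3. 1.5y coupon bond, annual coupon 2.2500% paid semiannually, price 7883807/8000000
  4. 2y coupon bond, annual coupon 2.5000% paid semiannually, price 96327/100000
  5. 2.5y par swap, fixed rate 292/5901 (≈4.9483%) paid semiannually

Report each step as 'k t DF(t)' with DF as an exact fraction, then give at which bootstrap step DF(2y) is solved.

step 1 [0.5y] swap r/2=7/2493: DF=(1 − 7/2493·(0))/(1+7/2493) = 2493/2500 ≈ 0.997200
step 2 [1y] zero: DF = P = 389/400 ≈ 0.972500
step 3 [1.5y] bond c/2=9/800: DF=(7883807/8000000 − 9/800·(0.997200+0.972500))/(1+9/800) = 4763/5000 ≈ 0.952600
step 4 [2y] bond c/2=1/80: DF=(96327/100000 − 1/80·(0.997200+0.972500+0.952600))/(1+1/80) = 9153/10000 ≈ 0.915300
step 5 [2.5y] swap r/2=146/5901: DF=(1 − 146/5901·(0.997200+0.972500+0.952600+0.915300))/(1+146/5901) = 552/625 ≈ 0.883200

1 1/2 2493/2500
2 1 389/400
3 3/2 4763/5000
4 2 9153/10000
5 5/2 552/625
DF(2y) is solved at step 4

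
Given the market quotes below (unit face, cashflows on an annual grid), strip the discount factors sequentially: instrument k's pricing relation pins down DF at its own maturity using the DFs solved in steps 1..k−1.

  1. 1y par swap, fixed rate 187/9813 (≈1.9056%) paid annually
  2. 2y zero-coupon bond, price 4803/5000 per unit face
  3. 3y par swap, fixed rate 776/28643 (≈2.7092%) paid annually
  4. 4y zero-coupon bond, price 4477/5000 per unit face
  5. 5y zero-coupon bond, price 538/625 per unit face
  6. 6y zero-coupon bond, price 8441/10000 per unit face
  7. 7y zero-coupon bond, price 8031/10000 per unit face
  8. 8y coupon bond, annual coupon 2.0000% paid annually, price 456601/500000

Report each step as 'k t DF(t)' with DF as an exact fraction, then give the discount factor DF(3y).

1 1 9813/10000
2 2 4803/5000
3 3 1153/1250
4 4 4477/5000
5 5 538/625
6 6 8441/10000
7 7 8031/10000
8 8 1931/2500
DF(3y) = 1153/1250 ≈ 0.922400

step 1 [1y] swap r/1=187/9813: DF=(1 − 187/9813·(0))/(1+187/9813) = 9813/10000 ≈ 0.981300
step 2 [2y] zero: DF = P = 4803/5000 ≈ 0.960600
step 3 [3y] swap r/1=776/28643: DF=(1 − 776/28643·(0.981300+0.960600))/(1+776/28643) = 1153/1250 ≈ 0.922400
step 4 [4y] zero: DF = P = 4477/5000 ≈ 0.895400
step 5 [5y] zero: DF = P = 538/625 ≈ 0.860800
step 6 [6y] zero: DF = P = 8441/10000 ≈ 0.844100
step 7 [7y] zero: DF = P = 8031/10000 ≈ 0.803100
step 8 [8y] bond c/1=1/50: DF=(456601/500000 − 1/50·(0.981300+0.960600+0.922400+0.895400+0.860800+0.844100+0.803100))/(1+1/50) = 1931/2500 ≈ 0.772400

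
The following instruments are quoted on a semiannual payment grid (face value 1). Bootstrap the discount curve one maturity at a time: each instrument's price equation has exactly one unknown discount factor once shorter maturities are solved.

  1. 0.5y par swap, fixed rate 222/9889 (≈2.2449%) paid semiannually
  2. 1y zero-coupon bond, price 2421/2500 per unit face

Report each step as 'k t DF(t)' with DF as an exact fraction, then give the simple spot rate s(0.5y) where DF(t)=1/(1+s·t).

1 1/2 9889/10000
2 1 2421/2500
s(0.5y) = (1/(9889/10000) − 1)/(1/2) = 222/9889 ≈ 2.2449%

step 1 [0.5y] swap r/2=111/9889: DF=(1 − 111/9889·(0))/(1+111/9889) = 9889/10000 ≈ 0.988900
step 2 [1y] zero: DF = P = 2421/2500 ≈ 0.968400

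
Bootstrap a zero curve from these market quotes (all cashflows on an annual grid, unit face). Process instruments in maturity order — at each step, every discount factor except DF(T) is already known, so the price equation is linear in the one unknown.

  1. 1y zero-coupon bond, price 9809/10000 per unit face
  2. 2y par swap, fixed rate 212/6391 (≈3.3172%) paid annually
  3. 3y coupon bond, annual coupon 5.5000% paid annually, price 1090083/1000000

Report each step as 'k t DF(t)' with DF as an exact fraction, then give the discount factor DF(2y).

1 1 9809/10000
2 2 2341/2500
3 3 9333/10000
DF(2y) = 2341/2500 ≈ 0.936400

step 1 [1y] zero: DF = P = 9809/10000 ≈ 0.980900
step 2 [2y] swap r/1=212/6391: DF=(1 − 212/6391·(0.980900))/(1+212/6391) = 2341/2500 ≈ 0.936400
step 3 [3y] bond c/1=11/200: DF=(1090083/1000000 − 11/200·(0.980900+0.936400))/(1+11/200) = 9333/10000 ≈ 0.933300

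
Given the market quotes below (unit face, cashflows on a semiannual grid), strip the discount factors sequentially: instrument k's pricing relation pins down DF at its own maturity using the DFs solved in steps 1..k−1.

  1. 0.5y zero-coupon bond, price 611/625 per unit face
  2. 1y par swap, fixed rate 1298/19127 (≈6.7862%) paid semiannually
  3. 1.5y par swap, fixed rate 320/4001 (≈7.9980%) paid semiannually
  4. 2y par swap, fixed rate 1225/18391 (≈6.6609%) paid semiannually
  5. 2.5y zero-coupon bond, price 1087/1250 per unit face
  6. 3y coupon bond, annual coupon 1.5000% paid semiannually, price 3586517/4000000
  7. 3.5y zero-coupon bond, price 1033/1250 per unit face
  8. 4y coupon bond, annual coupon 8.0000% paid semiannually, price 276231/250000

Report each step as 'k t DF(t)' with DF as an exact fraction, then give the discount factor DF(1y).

1 1/2 611/625
2 1 9351/10000
3 3/2 111/125
4 2 351/400
5 5/2 1087/1250
6 3 8561/10000
7 7/2 1033/1250
8 4 2057/2500
DF(1y) = 9351/10000 ≈ 0.935100

step 1 [0.5y] zero: DF = P = 611/625 ≈ 0.977600
step 2 [1y] swap r/2=649/19127: DF=(1 − 649/19127·(0.977600))/(1+649/19127) = 9351/10000 ≈ 0.935100
step 3 [1.5y] swap r/2=160/4001: DF=(1 − 160/4001·(0.977600+0.935100))/(1+160/4001) = 111/125 ≈ 0.888000
step 4 [2y] swap r/2=1225/36782: DF=(1 − 1225/36782·(0.977600+0.935100+0.888000))/(1+1225/36782) = 351/400 ≈ 0.877500
step 5 [2.5y] zero: DF = P = 1087/1250 ≈ 0.869600
step 6 [3y] bond c/2=3/400: DF=(3586517/4000000 − 3/400·(0.977600+0.935100+0.888000+0.877500+0.869600))/(1+3/400) = 8561/10000 ≈ 0.856100
step 7 [3.5y] zero: DF = P = 1033/1250 ≈ 0.826400
step 8 [4y] bond c/2=1/25: DF=(276231/250000 − 1/25·(0.977600+0.935100+0.888000+0.877500+0.869600+0.856100+0.826400))/(1+1/25) = 2057/2500 ≈ 0.822800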